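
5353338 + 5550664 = 10904002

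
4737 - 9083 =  - 4346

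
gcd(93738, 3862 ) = 2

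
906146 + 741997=1648143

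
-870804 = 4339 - 875143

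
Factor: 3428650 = 2^1*5^2*47^1*1459^1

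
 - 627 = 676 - 1303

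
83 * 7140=592620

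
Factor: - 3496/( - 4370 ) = 2^2 * 5^( - 1 ) = 4/5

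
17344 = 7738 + 9606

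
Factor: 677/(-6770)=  - 1/10 = - 2^( - 1)*5^(-1)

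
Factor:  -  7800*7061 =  - 2^3*3^1* 5^2*13^1*23^1*307^1   =  - 55075800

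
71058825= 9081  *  7825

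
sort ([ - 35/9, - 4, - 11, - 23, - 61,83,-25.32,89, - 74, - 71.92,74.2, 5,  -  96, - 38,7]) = [-96, - 74, - 71.92, - 61,  -  38, - 25.32,  -  23, - 11, - 4, - 35/9,5,7, 74.2,83,89] 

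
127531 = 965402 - 837871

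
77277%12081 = 4791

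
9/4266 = 1/474 =0.00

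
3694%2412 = 1282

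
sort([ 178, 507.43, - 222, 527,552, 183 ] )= [ - 222,178, 183 , 507.43, 527,552 ] 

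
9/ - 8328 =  - 3/2776 = - 0.00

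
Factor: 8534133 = 3^3  *  79^1*4001^1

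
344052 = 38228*9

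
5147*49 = 252203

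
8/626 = 4/313 = 0.01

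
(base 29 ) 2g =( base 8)112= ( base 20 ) 3E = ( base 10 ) 74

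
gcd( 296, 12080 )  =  8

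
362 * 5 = 1810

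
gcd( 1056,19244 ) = 4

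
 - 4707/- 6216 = 1569/2072 = 0.76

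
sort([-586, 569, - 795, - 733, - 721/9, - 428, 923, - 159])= [ - 795, - 733,-586, - 428,- 159, - 721/9,  569, 923]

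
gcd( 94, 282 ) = 94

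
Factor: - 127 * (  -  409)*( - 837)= -43476291  =  - 3^3 * 31^1 * 127^1*409^1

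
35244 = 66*534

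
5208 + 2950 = 8158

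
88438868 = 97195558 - 8756690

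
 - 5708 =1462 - 7170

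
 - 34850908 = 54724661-89575569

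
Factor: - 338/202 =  - 169/101= - 13^2*101^(  -  1 ) 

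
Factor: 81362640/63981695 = 16272528/12796339 = 2^4 *3^1*37^(-1 )*47^1*317^(  -  1 )*1091^( - 1 )*7213^1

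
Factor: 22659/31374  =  13/18 = 2^( - 1 )*3^( - 2 )*13^1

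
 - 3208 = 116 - 3324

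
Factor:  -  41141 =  - 41141^1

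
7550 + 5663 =13213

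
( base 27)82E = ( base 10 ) 5900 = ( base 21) d7k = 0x170c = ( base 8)13414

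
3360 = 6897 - 3537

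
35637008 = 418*85256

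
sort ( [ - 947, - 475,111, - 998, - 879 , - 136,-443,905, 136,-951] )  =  [ - 998,-951,-947,-879, - 475, - 443,  -  136, 111,136 , 905]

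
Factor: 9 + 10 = 19  =  19^1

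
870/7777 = 870/7777 = 0.11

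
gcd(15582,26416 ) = 2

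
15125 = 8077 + 7048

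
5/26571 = 5/26571 = 0.00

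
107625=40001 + 67624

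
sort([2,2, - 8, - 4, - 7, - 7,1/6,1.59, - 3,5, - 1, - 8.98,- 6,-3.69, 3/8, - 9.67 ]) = [-9.67,-8.98, - 8, - 7, - 7, - 6, - 4,-3.69, - 3, - 1, 1/6,3/8, 1.59,2 , 2, 5]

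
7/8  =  7/8  =  0.88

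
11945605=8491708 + 3453897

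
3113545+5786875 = 8900420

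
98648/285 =346 + 2/15 = 346.13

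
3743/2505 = 1+1238/2505 = 1.49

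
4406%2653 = 1753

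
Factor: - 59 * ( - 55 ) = 3245 = 5^1 * 11^1*59^1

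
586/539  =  1 + 47/539= 1.09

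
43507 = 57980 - 14473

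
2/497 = 2/497=0.00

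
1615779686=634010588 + 981769098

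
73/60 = 73/60  =  1.22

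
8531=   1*8531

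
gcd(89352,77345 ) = 1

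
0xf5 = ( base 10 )245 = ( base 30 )85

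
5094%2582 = 2512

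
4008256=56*71576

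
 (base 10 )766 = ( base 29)qc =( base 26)13c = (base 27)11a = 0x2FE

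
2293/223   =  10  +  63/223= 10.28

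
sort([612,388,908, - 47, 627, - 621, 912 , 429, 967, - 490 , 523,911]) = [ - 621, - 490, - 47, 388,429,523, 612, 627, 908, 911,912, 967]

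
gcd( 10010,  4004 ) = 2002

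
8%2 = 0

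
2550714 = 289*8826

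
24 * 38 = 912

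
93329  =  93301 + 28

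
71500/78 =2750/3 = 916.67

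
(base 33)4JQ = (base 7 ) 20414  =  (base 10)5009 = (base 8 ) 11621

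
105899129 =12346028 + 93553101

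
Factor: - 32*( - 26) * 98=2^7 * 7^2 * 13^1 = 81536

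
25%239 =25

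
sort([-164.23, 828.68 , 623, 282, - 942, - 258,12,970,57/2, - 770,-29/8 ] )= [ - 942, - 770, - 258,  -  164.23,-29/8,12 , 57/2, 282, 623,828.68, 970]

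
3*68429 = 205287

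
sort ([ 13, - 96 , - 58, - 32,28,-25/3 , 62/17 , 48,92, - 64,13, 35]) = [ - 96, - 64,  -  58 ,  -  32,-25/3, 62/17,13, 13, 28, 35,48, 92 ] 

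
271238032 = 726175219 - 454937187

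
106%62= 44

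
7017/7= 7017/7 =1002.43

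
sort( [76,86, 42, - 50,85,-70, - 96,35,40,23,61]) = [ - 96, - 70,  -  50,23,35,40,42, 61,76,85,86] 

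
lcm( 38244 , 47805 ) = 191220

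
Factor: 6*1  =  6 = 2^1 *3^1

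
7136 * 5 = 35680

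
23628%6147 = 5187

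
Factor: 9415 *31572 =2^2*3^2*5^1*7^1*269^1*877^1 = 297250380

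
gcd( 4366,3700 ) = 74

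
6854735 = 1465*4679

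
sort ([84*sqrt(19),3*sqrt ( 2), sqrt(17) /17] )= [ sqrt (17 ) /17, 3*sqrt( 2) , 84*sqrt( 19) ] 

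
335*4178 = 1399630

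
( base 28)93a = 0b1101111101110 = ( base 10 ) 7150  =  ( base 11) 5410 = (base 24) c9m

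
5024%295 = 9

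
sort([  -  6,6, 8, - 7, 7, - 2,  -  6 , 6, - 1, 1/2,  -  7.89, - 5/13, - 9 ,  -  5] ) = [ - 9 , - 7.89, - 7,  -  6, - 6,-5, - 2, - 1, - 5/13,  1/2 , 6  ,  6, 7 , 8] 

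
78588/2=39294=39294.00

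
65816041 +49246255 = 115062296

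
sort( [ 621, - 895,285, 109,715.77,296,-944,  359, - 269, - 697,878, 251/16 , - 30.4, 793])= [ - 944, - 895, - 697 , - 269, -30.4,251/16,109,  285, 296,359,621,715.77,793,878]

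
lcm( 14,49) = 98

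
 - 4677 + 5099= 422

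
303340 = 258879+44461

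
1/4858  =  1/4858=0.00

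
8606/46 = 4303/23 = 187.09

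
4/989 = 4/989 = 0.00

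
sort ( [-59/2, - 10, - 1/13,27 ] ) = [-59/2, - 10,- 1/13 , 27 ]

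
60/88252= 15/22063=0.00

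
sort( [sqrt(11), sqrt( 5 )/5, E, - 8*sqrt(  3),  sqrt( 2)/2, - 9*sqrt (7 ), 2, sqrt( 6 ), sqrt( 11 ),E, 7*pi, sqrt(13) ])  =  [  -  9*sqrt( 7 ), - 8 * sqrt( 3),sqrt( 5 ) /5, sqrt( 2 ) /2, 2,sqrt (6 ),E, E, sqrt( 11 ), sqrt(11 ), sqrt( 13),7*pi] 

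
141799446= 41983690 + 99815756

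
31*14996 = 464876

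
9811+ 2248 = 12059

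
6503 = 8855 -2352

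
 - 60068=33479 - 93547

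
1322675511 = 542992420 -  -779683091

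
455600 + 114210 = 569810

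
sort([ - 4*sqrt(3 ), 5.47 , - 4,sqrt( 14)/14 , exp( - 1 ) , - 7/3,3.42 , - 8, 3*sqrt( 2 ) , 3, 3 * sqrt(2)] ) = [ - 8, - 4*sqrt( 3),  -  4 , -7/3 , sqrt(14) /14,exp( - 1), 3,3.42, 3*sqrt( 2 ), 3*sqrt (2), 5.47] 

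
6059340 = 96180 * 63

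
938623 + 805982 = 1744605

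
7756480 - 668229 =7088251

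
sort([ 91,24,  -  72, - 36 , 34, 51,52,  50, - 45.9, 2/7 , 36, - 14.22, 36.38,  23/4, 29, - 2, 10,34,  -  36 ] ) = [-72, - 45.9, - 36, - 36, - 14.22, - 2, 2/7,23/4, 10, 24, 29, 34,34,36, 36.38, 50, 51 , 52, 91]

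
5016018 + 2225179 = 7241197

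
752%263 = 226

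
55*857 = 47135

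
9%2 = 1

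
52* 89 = 4628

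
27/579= 9/193 = 0.05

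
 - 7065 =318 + - 7383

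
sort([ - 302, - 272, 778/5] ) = [ -302,- 272, 778/5 ]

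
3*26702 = 80106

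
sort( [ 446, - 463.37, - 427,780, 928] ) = [ - 463.37,-427,446,780,928]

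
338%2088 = 338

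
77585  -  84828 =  - 7243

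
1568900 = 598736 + 970164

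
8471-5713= 2758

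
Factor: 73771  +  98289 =2^2*5^1*7^1*1229^1 = 172060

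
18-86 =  - 68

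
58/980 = 29/490 = 0.06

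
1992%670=652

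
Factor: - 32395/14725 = - 11/5  =  - 5^( - 1)*11^1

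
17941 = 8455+9486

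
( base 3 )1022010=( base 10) 948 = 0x3B4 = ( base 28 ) 15o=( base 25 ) 1CN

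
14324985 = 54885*261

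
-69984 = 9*( - 7776 ) 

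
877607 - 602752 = 274855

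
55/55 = 1  =  1.00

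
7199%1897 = 1508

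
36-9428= -9392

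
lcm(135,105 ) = 945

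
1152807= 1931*597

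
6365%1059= 11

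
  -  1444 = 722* (-2 )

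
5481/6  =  913 +1/2 = 913.50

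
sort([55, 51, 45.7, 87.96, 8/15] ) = [8/15, 45.7 , 51,55,87.96] 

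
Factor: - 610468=-2^2*152617^1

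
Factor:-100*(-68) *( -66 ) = - 448800 = -2^5*3^1*5^2*11^1*17^1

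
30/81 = 10/27 = 0.37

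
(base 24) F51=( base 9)13014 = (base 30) 9M1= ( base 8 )21071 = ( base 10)8761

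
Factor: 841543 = 659^1*1277^1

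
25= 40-15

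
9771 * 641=6263211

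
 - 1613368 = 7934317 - 9547685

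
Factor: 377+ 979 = 1356= 2^2*3^1*113^1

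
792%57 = 51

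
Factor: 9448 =2^3*1181^1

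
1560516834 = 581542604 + 978974230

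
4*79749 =318996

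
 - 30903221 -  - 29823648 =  - 1079573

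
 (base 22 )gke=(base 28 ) acm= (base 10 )8198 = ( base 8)20006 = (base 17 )1b64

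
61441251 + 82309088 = 143750339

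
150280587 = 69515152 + 80765435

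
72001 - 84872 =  - 12871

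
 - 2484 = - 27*92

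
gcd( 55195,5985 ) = 665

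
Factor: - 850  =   -2^1*5^2*17^1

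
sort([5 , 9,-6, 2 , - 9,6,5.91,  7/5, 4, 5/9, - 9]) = [-9,-9,-6, 5/9, 7/5 , 2,4, 5,5.91,6,9 ]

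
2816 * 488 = 1374208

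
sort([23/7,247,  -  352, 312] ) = [ - 352,23/7, 247, 312]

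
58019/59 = 983  +  22/59 = 983.37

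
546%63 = 42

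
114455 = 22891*5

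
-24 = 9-33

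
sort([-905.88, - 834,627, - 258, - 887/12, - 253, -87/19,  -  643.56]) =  [ - 905.88,-834 , - 643.56, - 258, - 253, - 887/12, - 87/19 , 627]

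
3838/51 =75 + 13/51 =75.25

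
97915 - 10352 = 87563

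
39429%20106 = 19323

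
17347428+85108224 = 102455652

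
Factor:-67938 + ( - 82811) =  - 127^1 * 1187^1 = - 150749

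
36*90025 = 3240900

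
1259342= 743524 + 515818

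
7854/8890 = 561/635 =0.88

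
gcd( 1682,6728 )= 1682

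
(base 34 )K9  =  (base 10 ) 689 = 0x2B1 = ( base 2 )1010110001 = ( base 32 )lh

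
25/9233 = 25/9233 = 0.00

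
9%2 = 1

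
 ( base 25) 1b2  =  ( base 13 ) 545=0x386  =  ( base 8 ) 1606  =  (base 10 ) 902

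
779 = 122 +657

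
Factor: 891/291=297/97 = 3^3*11^1*97^ ( - 1) 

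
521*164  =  85444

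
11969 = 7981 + 3988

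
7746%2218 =1092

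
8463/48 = 176 + 5/16 = 176.31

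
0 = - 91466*0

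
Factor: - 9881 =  - 41^1 * 241^1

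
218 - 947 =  - 729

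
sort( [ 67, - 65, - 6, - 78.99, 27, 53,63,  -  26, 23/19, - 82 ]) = [ - 82,-78.99,-65, - 26,  -  6,23/19,27,  53, 63 , 67]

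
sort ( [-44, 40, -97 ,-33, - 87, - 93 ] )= [ - 97, - 93,-87, - 44, - 33, 40]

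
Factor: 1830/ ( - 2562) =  - 5^1*7^(-1 ) = - 5/7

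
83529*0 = 0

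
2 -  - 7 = 9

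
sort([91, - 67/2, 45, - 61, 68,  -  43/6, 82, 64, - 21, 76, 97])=[ - 61, - 67/2, - 21, - 43/6 , 45,64,68, 76, 82,91, 97 ]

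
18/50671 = 18/50671 = 0.00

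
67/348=67/348= 0.19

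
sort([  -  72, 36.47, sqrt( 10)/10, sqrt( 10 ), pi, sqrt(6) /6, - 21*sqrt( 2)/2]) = [ - 72, - 21 *sqrt( 2) /2, sqrt( 10 )/10, sqrt( 6 )/6, pi, sqrt( 10),36.47]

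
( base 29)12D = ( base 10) 912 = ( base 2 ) 1110010000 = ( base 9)1223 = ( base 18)2EC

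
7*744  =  5208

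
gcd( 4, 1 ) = 1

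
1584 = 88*18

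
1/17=1/17 = 0.06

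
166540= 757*220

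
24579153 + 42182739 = 66761892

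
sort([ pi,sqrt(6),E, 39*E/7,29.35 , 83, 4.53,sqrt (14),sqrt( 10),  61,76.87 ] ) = [sqrt( 6),E,pi,sqrt( 10) , sqrt (14), 4.53,39*  E/7,29.35,61, 76.87, 83 ]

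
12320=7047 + 5273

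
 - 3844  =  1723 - 5567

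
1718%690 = 338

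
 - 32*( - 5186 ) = 165952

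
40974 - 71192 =  -  30218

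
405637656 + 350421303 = 756058959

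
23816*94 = 2238704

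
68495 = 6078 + 62417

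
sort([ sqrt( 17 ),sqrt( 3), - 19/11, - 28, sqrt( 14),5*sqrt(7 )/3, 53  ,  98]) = [  -  28, - 19/11,sqrt(3 ), sqrt( 14),sqrt( 17),5*sqrt(7)/3, 53,  98 ]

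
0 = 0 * 1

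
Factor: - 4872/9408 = -2^( - 3) * 7^ ( - 1 )*29^1 = - 29/56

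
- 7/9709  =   - 1/1387=- 0.00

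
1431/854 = 1431/854  =  1.68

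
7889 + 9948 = 17837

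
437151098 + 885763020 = 1322914118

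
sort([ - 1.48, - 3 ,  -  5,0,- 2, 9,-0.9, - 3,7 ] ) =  [ - 5, - 3,  -  3, -2,-1.48, - 0.9,0,7,9 ]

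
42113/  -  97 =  - 42113/97 = - 434.15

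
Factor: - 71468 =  - 2^2 * 17^1 * 1051^1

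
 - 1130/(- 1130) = 1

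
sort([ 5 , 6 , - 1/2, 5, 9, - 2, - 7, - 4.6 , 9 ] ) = [ - 7, - 4.6,-2, - 1/2, 5, 5, 6, 9 , 9]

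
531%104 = 11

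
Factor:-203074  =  -2^1*101537^1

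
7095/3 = 2365 = 2365.00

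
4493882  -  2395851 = 2098031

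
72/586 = 36/293=0.12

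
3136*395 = 1238720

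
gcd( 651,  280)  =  7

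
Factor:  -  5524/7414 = -2^1*11^(-1)*337^ ( - 1)*1381^1 = - 2762/3707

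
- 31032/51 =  - 609 + 9/17= - 608.47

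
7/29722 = 1/4246 = 0.00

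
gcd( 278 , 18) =2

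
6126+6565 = 12691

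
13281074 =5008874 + 8272200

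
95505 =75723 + 19782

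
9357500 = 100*93575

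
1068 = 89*12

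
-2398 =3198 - 5596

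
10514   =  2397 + 8117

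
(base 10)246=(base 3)100010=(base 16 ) F6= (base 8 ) 366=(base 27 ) 93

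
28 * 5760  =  161280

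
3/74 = 3/74=   0.04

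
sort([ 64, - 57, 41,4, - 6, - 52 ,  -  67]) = [ - 67, - 57, - 52, - 6 , 4, 41,  64 ]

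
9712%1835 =537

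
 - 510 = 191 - 701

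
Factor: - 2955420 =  - 2^2 *3^3*5^1*13^1 *421^1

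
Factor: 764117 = 41^1*18637^1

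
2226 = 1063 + 1163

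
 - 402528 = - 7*57504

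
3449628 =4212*819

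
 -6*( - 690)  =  4140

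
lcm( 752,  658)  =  5264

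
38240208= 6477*5904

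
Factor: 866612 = 2^2*216653^1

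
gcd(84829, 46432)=1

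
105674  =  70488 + 35186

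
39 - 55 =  - 16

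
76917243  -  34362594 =42554649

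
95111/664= 95111/664 = 143.24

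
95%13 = 4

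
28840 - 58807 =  - 29967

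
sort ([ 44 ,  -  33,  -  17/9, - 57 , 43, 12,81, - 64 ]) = [  -  64, - 57,-33, - 17/9,12,  43 , 44,  81 ] 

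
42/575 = 42/575= 0.07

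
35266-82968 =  - 47702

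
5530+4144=9674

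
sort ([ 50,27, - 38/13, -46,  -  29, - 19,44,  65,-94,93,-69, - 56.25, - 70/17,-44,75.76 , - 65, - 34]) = [ - 94, -69, -65, - 56.25,- 46,-44,-34,-29, - 19, - 70/17,-38/13,27, 44,50,65,75.76, 93 ] 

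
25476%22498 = 2978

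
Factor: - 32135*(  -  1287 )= 41357745= 3^2*5^1*11^1*13^1*6427^1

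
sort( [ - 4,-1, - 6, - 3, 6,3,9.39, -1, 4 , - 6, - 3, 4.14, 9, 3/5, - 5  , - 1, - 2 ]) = [ - 6, - 6 ,-5, - 4, - 3, - 3, - 2, - 1, - 1, - 1, 3/5, 3,4,  4.14,6, 9,9.39]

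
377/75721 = 377/75721 = 0.00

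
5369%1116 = 905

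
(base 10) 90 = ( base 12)76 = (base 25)3F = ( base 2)1011010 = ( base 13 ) 6C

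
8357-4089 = 4268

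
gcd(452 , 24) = 4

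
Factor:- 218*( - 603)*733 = 2^1*3^2*67^1*109^1*733^1 = 96355782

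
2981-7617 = -4636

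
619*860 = 532340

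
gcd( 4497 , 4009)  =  1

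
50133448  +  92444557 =142578005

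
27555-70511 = - 42956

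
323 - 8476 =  - 8153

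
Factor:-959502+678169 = -281333 =-13^1*17^1*19^1*67^1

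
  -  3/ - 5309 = 3/5309 = 0.00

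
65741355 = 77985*843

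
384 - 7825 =  -  7441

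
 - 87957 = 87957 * ( - 1) 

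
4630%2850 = 1780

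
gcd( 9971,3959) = 1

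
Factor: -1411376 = - 2^4*88211^1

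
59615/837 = 59615/837  =  71.22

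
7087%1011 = 10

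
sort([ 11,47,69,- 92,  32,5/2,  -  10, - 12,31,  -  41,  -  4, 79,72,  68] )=[ - 92, - 41, - 12,-10,  -  4,5/2, 11,31,32 , 47,68,69,72 , 79]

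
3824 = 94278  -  90454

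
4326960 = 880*4917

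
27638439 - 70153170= - 42514731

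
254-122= 132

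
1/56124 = 1/56124 = 0.00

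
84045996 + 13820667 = 97866663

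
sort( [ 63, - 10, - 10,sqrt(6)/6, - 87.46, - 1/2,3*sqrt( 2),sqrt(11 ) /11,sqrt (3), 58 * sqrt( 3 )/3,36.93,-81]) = [ - 87.46, - 81, - 10, - 10, - 1/2, sqrt( 11) /11, sqrt(6)/6, sqrt( 3),3* sqrt(2),58*sqrt( 3)/3,36.93,63 ] 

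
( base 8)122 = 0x52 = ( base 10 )82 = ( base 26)34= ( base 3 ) 10001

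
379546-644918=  -265372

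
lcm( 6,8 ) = 24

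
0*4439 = 0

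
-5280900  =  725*(-7284)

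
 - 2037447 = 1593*( - 1279 ) 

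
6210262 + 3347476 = 9557738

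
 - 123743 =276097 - 399840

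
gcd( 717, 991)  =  1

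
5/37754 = 5/37754=0.00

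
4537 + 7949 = 12486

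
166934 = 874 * 191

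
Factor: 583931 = 149^1*3919^1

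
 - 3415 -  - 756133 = 752718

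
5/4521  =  5/4521= 0.00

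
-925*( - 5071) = 4690675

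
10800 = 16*675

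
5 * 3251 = 16255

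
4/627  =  4/627 = 0.01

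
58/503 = 58/503 = 0.12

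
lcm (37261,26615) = 186305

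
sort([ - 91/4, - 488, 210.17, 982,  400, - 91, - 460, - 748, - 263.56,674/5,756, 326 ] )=[  -  748,  -  488, - 460, - 263.56 , - 91, - 91/4, 674/5, 210.17, 326,400, 756, 982]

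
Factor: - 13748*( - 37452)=514890096  =  2^4*3^1*7^1*491^1*3121^1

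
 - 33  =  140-173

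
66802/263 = 254 = 254.00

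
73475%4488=1667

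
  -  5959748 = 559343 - 6519091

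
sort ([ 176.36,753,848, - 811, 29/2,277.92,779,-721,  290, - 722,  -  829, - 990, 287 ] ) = [ - 990,  -  829, - 811,- 722, - 721, 29/2, 176.36, 277.92,287,290, 753, 779, 848 ] 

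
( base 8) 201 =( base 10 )129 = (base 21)63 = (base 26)4P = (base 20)69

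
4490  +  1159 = 5649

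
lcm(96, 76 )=1824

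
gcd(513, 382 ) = 1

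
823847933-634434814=189413119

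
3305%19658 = 3305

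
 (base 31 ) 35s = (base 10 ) 3066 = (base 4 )233322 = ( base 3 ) 11012120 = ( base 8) 5772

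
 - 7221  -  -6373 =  -848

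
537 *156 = 83772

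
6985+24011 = 30996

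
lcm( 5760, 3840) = 11520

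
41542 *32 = 1329344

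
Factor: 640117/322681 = 29^1*223^(-1 ) * 1447^(- 1)*22073^1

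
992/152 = 6 + 10/19 = 6.53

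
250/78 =125/39 = 3.21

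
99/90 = 1 + 1/10 = 1.10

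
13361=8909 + 4452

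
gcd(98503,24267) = 1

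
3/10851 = 1/3617 = 0.00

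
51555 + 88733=140288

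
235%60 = 55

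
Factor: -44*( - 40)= 1760  =  2^5*5^1* 11^1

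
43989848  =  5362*8204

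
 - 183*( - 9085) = 1662555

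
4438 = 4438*1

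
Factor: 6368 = 2^5*199^1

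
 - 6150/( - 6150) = 1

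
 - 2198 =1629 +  - 3827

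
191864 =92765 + 99099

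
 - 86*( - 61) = 5246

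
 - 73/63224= -1 + 63151/63224 = - 0.00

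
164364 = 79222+85142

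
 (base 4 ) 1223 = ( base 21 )52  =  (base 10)107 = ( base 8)153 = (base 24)4b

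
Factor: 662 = 2^1*331^1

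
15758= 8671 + 7087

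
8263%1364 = 79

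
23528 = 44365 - 20837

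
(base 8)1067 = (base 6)2343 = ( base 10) 567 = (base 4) 20313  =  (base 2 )1000110111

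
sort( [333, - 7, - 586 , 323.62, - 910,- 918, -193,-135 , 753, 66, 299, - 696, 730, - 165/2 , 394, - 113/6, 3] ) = [  -  918,  -  910, - 696, - 586 , - 193, - 135, - 165/2,-113/6, - 7, 3,66,299 , 323.62 , 333, 394, 730, 753] 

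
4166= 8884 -4718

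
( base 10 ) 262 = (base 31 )8E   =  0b100000110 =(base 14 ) 14a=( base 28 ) 9A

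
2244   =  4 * 561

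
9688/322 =30 + 2/23 =30.09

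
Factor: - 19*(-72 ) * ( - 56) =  - 76608 =- 2^6*3^2*7^1*19^1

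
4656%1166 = 1158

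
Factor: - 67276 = - 2^2*11^2*139^1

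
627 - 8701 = -8074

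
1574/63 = 1574/63 = 24.98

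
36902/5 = 7380 + 2/5 = 7380.40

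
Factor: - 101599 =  -101599^1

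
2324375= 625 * 3719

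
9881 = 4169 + 5712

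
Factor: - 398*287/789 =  - 2^1*3^( - 1)*7^1*41^1*199^1*263^( - 1) = -  114226/789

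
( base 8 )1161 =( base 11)519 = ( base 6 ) 2521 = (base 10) 625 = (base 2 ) 1001110001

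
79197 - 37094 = 42103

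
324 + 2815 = 3139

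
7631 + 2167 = 9798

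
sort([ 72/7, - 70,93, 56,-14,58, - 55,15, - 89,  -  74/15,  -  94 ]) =[ - 94, - 89, -70, - 55, - 14,-74/15,72/7, 15,56,58, 93]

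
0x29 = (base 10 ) 41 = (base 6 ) 105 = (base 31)1a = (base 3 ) 1112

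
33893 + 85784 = 119677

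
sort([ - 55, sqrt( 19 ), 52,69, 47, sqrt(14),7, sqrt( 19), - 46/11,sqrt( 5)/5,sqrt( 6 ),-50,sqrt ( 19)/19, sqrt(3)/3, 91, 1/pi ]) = [ - 55,-50,-46/11, sqrt(19)/19,1/pi, sqrt( 5)/5, sqrt( 3 )/3, sqrt( 6), sqrt(14),sqrt(19), sqrt( 19),7 , 47,52,69,91]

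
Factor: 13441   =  13441^1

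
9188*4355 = 40013740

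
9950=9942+8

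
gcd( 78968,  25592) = 8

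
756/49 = 15 + 3/7 = 15.43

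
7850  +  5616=13466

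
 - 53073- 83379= -136452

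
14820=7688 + 7132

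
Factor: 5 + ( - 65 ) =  - 2^2*3^1*5^1 = - 60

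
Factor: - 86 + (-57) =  - 11^1*13^1 = - 143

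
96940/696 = 139+49/174 = 139.28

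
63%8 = 7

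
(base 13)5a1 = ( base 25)1E1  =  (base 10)976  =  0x3d0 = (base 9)1304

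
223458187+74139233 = 297597420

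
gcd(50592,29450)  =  62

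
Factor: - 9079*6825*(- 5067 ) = 3^3*5^2*7^2*13^1*563^1  *  1297^1 =313972474725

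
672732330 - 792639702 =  - 119907372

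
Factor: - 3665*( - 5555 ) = 20359075 = 5^2*11^1*101^1*733^1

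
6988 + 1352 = 8340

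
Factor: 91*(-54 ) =  -  2^1 *3^3*7^1 * 13^1 = - 4914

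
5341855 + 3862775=9204630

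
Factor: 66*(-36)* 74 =  -  175824 = - 2^4*3^3*11^1*37^1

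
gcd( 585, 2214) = 9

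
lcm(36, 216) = 216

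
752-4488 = -3736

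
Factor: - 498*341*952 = -161666736 = - 2^4 *3^1* 7^1*11^1*17^1 * 31^1* 83^1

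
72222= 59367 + 12855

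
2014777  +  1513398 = 3528175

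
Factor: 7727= 7727^1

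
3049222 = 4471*682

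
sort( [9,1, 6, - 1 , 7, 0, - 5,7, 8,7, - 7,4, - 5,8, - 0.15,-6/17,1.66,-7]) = [ - 7, - 7, - 5 , - 5,- 1,-6/17, - 0.15,0,1,  1.66, 4,  6,7, 7,7,  8,8,9]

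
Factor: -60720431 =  - 60720431^1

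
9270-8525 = 745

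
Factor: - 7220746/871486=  - 7^( - 1 )*11^( - 1)*13^1*167^1*1663^1*5659^ ( - 1 )=- 3610373/435743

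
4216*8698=36670768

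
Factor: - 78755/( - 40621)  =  95/49 = 5^1 *7^( - 2)*19^1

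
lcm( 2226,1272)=8904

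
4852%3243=1609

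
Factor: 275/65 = 55/13 = 5^1*11^1*13^(-1)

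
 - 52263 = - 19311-32952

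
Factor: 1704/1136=2^( - 1)*3^1 = 3/2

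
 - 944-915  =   - 1859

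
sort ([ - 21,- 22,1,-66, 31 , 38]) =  [ - 66, - 22,-21,  1, 31, 38] 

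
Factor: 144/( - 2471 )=-2^4 * 3^2*7^( - 1 ) * 353^(-1)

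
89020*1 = 89020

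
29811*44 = 1311684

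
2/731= 2/731 = 0.00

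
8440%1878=928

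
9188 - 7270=1918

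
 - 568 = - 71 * 8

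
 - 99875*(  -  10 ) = 998750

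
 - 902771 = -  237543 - 665228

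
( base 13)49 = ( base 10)61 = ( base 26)29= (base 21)2J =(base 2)111101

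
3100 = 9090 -5990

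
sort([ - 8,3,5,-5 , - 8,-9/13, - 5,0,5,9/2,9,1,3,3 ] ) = [ - 8,  -  8,-5,  -  5,-9/13,0,  1,3,3, 3, 9/2 , 5,  5,9]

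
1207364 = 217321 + 990043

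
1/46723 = 1/46723 = 0.00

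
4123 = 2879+1244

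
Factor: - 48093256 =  - 2^3 * 19^1*316403^1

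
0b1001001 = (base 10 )73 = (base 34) 25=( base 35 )23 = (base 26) 2L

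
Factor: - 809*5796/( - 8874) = 2^1*7^1*17^(  -  1 )*23^1*29^(  -  1 ) * 809^1  =  260498/493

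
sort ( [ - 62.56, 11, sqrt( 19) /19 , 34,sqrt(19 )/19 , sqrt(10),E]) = [-62.56,sqrt(19)/19, sqrt(19) /19, E, sqrt (10) , 11,34 ] 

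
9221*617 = 5689357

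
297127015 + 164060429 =461187444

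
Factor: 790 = 2^1  *  5^1 * 79^1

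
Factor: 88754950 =2^1  *  5^2*  257^1*6907^1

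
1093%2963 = 1093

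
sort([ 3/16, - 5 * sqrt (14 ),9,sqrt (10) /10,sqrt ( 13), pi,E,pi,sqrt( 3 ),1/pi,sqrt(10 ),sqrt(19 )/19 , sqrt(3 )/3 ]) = [ - 5*sqrt(14),3/16, sqrt(19 ) /19,sqrt(10) /10,1/pi, sqrt( 3 ) /3, sqrt( 3 ),E,pi, pi, sqrt ( 10),sqrt(13), 9]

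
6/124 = 3/62 = 0.05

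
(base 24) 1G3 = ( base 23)1IK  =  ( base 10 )963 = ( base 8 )1703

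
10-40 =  - 30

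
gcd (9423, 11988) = 27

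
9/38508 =3/12836 =0.00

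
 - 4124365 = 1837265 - 5961630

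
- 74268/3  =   - 24756 = - 24756.00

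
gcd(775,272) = 1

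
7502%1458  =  212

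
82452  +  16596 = 99048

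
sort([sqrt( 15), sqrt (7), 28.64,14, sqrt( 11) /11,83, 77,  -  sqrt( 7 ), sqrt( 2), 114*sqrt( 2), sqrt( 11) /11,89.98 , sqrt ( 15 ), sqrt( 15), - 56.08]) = [ - 56.08, - sqrt(7) , sqrt(11) /11,  sqrt(11 ) /11, sqrt(2 ), sqrt(7),sqrt (15 ), sqrt( 15), sqrt ( 15 ), 14, 28.64  ,  77,83,  89.98,114*sqrt( 2)]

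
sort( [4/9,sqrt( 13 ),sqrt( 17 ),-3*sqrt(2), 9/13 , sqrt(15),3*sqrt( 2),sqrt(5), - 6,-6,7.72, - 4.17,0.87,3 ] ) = [- 6,  -  6, - 3* sqrt(2 ),-4.17,4/9,9/13 , 0.87 , sqrt( 5) , 3,sqrt( 13 ), sqrt(15),sqrt( 17),  3*sqrt( 2), 7.72]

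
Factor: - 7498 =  - 2^1 *23^1*163^1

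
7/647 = 7/647 = 0.01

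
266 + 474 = 740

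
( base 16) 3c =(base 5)220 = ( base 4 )330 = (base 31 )1t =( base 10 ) 60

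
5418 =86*63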